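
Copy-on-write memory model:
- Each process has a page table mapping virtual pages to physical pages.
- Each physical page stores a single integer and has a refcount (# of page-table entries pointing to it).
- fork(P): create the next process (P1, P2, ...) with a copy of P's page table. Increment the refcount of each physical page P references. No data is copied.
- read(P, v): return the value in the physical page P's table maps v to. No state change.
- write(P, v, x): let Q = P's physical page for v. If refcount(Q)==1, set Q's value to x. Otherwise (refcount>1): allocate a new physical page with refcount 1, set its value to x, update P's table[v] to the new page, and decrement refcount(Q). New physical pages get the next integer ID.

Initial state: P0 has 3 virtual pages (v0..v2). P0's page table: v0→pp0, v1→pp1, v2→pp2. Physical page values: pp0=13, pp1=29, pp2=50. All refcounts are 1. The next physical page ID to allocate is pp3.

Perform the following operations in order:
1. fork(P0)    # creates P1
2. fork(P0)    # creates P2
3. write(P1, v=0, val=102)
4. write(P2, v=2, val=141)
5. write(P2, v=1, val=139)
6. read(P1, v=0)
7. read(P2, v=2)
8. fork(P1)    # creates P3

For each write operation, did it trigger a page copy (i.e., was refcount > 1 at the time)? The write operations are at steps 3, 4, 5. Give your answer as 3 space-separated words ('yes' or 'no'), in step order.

Op 1: fork(P0) -> P1. 3 ppages; refcounts: pp0:2 pp1:2 pp2:2
Op 2: fork(P0) -> P2. 3 ppages; refcounts: pp0:3 pp1:3 pp2:3
Op 3: write(P1, v0, 102). refcount(pp0)=3>1 -> COPY to pp3. 4 ppages; refcounts: pp0:2 pp1:3 pp2:3 pp3:1
Op 4: write(P2, v2, 141). refcount(pp2)=3>1 -> COPY to pp4. 5 ppages; refcounts: pp0:2 pp1:3 pp2:2 pp3:1 pp4:1
Op 5: write(P2, v1, 139). refcount(pp1)=3>1 -> COPY to pp5. 6 ppages; refcounts: pp0:2 pp1:2 pp2:2 pp3:1 pp4:1 pp5:1
Op 6: read(P1, v0) -> 102. No state change.
Op 7: read(P2, v2) -> 141. No state change.
Op 8: fork(P1) -> P3. 6 ppages; refcounts: pp0:2 pp1:3 pp2:3 pp3:2 pp4:1 pp5:1

yes yes yes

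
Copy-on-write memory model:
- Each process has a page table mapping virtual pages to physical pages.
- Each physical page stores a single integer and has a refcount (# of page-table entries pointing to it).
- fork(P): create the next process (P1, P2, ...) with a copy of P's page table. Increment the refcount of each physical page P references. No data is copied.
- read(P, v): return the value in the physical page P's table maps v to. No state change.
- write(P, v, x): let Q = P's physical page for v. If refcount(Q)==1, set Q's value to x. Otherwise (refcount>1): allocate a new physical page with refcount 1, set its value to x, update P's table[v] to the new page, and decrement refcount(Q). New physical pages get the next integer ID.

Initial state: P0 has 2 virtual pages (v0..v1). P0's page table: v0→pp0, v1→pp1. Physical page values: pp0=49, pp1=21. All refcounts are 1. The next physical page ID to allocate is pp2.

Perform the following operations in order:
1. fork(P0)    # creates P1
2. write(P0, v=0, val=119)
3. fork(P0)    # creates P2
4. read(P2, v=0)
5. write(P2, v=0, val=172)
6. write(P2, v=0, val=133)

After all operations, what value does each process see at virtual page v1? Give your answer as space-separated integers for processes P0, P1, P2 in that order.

Answer: 21 21 21

Derivation:
Op 1: fork(P0) -> P1. 2 ppages; refcounts: pp0:2 pp1:2
Op 2: write(P0, v0, 119). refcount(pp0)=2>1 -> COPY to pp2. 3 ppages; refcounts: pp0:1 pp1:2 pp2:1
Op 3: fork(P0) -> P2. 3 ppages; refcounts: pp0:1 pp1:3 pp2:2
Op 4: read(P2, v0) -> 119. No state change.
Op 5: write(P2, v0, 172). refcount(pp2)=2>1 -> COPY to pp3. 4 ppages; refcounts: pp0:1 pp1:3 pp2:1 pp3:1
Op 6: write(P2, v0, 133). refcount(pp3)=1 -> write in place. 4 ppages; refcounts: pp0:1 pp1:3 pp2:1 pp3:1
P0: v1 -> pp1 = 21
P1: v1 -> pp1 = 21
P2: v1 -> pp1 = 21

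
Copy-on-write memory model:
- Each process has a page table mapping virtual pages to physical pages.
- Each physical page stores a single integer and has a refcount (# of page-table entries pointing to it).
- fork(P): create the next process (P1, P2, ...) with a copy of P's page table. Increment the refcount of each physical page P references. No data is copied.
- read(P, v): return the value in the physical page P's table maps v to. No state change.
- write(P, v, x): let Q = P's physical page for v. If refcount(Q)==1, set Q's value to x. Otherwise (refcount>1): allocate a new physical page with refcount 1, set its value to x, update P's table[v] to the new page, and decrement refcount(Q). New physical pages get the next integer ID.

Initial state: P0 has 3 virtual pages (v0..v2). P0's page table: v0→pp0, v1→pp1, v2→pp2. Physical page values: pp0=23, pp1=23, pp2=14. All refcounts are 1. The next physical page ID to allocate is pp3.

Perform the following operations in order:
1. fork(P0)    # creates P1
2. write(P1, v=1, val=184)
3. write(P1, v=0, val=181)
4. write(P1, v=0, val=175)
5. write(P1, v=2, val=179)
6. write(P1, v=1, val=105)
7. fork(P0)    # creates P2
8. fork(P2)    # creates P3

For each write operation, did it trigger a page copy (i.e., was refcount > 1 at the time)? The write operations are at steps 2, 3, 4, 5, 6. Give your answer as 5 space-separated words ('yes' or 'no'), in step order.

Op 1: fork(P0) -> P1. 3 ppages; refcounts: pp0:2 pp1:2 pp2:2
Op 2: write(P1, v1, 184). refcount(pp1)=2>1 -> COPY to pp3. 4 ppages; refcounts: pp0:2 pp1:1 pp2:2 pp3:1
Op 3: write(P1, v0, 181). refcount(pp0)=2>1 -> COPY to pp4. 5 ppages; refcounts: pp0:1 pp1:1 pp2:2 pp3:1 pp4:1
Op 4: write(P1, v0, 175). refcount(pp4)=1 -> write in place. 5 ppages; refcounts: pp0:1 pp1:1 pp2:2 pp3:1 pp4:1
Op 5: write(P1, v2, 179). refcount(pp2)=2>1 -> COPY to pp5. 6 ppages; refcounts: pp0:1 pp1:1 pp2:1 pp3:1 pp4:1 pp5:1
Op 6: write(P1, v1, 105). refcount(pp3)=1 -> write in place. 6 ppages; refcounts: pp0:1 pp1:1 pp2:1 pp3:1 pp4:1 pp5:1
Op 7: fork(P0) -> P2. 6 ppages; refcounts: pp0:2 pp1:2 pp2:2 pp3:1 pp4:1 pp5:1
Op 8: fork(P2) -> P3. 6 ppages; refcounts: pp0:3 pp1:3 pp2:3 pp3:1 pp4:1 pp5:1

yes yes no yes no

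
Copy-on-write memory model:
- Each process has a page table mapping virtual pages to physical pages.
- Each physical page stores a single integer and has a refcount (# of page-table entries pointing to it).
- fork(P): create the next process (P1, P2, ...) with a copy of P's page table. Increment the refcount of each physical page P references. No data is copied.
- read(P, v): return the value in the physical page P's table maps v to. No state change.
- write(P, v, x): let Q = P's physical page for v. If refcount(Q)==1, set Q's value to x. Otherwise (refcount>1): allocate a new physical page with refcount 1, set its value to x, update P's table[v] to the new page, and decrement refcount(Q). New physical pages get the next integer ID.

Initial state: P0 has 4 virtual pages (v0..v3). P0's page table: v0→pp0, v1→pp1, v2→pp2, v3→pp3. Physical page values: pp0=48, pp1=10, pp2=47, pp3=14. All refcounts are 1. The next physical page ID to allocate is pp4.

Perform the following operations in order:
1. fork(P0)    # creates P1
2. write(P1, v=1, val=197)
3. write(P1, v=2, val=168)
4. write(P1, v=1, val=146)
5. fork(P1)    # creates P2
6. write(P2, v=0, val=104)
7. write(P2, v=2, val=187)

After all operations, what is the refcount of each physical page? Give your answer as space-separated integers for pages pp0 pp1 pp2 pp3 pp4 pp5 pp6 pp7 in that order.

Answer: 2 1 1 3 2 1 1 1

Derivation:
Op 1: fork(P0) -> P1. 4 ppages; refcounts: pp0:2 pp1:2 pp2:2 pp3:2
Op 2: write(P1, v1, 197). refcount(pp1)=2>1 -> COPY to pp4. 5 ppages; refcounts: pp0:2 pp1:1 pp2:2 pp3:2 pp4:1
Op 3: write(P1, v2, 168). refcount(pp2)=2>1 -> COPY to pp5. 6 ppages; refcounts: pp0:2 pp1:1 pp2:1 pp3:2 pp4:1 pp5:1
Op 4: write(P1, v1, 146). refcount(pp4)=1 -> write in place. 6 ppages; refcounts: pp0:2 pp1:1 pp2:1 pp3:2 pp4:1 pp5:1
Op 5: fork(P1) -> P2. 6 ppages; refcounts: pp0:3 pp1:1 pp2:1 pp3:3 pp4:2 pp5:2
Op 6: write(P2, v0, 104). refcount(pp0)=3>1 -> COPY to pp6. 7 ppages; refcounts: pp0:2 pp1:1 pp2:1 pp3:3 pp4:2 pp5:2 pp6:1
Op 7: write(P2, v2, 187). refcount(pp5)=2>1 -> COPY to pp7. 8 ppages; refcounts: pp0:2 pp1:1 pp2:1 pp3:3 pp4:2 pp5:1 pp6:1 pp7:1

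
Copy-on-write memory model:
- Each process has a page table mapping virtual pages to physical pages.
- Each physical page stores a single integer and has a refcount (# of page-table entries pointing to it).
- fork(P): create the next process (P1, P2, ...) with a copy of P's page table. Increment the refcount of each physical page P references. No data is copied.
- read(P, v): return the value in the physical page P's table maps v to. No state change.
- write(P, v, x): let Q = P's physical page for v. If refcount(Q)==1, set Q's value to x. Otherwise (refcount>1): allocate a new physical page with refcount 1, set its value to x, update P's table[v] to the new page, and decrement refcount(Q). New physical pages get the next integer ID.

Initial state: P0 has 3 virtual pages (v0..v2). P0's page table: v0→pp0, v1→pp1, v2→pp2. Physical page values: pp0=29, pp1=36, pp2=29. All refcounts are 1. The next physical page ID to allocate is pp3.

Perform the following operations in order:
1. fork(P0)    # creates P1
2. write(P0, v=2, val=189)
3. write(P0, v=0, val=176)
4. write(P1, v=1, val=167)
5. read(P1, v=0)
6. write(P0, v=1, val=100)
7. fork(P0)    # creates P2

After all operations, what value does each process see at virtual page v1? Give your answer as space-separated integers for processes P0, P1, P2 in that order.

Op 1: fork(P0) -> P1. 3 ppages; refcounts: pp0:2 pp1:2 pp2:2
Op 2: write(P0, v2, 189). refcount(pp2)=2>1 -> COPY to pp3. 4 ppages; refcounts: pp0:2 pp1:2 pp2:1 pp3:1
Op 3: write(P0, v0, 176). refcount(pp0)=2>1 -> COPY to pp4. 5 ppages; refcounts: pp0:1 pp1:2 pp2:1 pp3:1 pp4:1
Op 4: write(P1, v1, 167). refcount(pp1)=2>1 -> COPY to pp5. 6 ppages; refcounts: pp0:1 pp1:1 pp2:1 pp3:1 pp4:1 pp5:1
Op 5: read(P1, v0) -> 29. No state change.
Op 6: write(P0, v1, 100). refcount(pp1)=1 -> write in place. 6 ppages; refcounts: pp0:1 pp1:1 pp2:1 pp3:1 pp4:1 pp5:1
Op 7: fork(P0) -> P2. 6 ppages; refcounts: pp0:1 pp1:2 pp2:1 pp3:2 pp4:2 pp5:1
P0: v1 -> pp1 = 100
P1: v1 -> pp5 = 167
P2: v1 -> pp1 = 100

Answer: 100 167 100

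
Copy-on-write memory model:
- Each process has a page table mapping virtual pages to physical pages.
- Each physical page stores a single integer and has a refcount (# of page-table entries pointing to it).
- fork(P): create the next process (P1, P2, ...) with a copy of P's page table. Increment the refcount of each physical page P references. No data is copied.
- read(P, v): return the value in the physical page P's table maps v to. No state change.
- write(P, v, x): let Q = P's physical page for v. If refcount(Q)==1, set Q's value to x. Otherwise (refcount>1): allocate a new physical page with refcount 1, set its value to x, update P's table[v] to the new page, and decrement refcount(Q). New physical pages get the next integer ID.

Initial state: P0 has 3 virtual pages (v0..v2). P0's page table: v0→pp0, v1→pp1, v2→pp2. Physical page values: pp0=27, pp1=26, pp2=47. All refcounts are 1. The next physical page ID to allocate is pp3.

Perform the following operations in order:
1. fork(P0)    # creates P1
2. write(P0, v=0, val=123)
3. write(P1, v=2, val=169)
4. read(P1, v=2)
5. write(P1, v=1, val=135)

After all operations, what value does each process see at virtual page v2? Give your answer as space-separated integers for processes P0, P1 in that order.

Answer: 47 169

Derivation:
Op 1: fork(P0) -> P1. 3 ppages; refcounts: pp0:2 pp1:2 pp2:2
Op 2: write(P0, v0, 123). refcount(pp0)=2>1 -> COPY to pp3. 4 ppages; refcounts: pp0:1 pp1:2 pp2:2 pp3:1
Op 3: write(P1, v2, 169). refcount(pp2)=2>1 -> COPY to pp4. 5 ppages; refcounts: pp0:1 pp1:2 pp2:1 pp3:1 pp4:1
Op 4: read(P1, v2) -> 169. No state change.
Op 5: write(P1, v1, 135). refcount(pp1)=2>1 -> COPY to pp5. 6 ppages; refcounts: pp0:1 pp1:1 pp2:1 pp3:1 pp4:1 pp5:1
P0: v2 -> pp2 = 47
P1: v2 -> pp4 = 169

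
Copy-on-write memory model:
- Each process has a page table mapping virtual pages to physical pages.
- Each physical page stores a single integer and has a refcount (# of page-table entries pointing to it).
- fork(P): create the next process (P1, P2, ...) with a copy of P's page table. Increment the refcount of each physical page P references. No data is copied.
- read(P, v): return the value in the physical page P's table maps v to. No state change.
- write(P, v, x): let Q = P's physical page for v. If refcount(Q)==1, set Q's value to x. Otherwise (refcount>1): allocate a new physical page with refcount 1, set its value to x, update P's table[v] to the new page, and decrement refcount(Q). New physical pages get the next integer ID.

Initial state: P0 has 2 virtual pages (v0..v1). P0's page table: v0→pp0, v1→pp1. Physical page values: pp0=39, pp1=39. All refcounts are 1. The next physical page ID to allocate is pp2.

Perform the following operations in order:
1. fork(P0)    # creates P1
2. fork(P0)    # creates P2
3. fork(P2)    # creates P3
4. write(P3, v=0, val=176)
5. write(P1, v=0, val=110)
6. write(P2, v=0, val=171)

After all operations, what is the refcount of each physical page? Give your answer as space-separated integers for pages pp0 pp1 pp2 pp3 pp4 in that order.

Answer: 1 4 1 1 1

Derivation:
Op 1: fork(P0) -> P1. 2 ppages; refcounts: pp0:2 pp1:2
Op 2: fork(P0) -> P2. 2 ppages; refcounts: pp0:3 pp1:3
Op 3: fork(P2) -> P3. 2 ppages; refcounts: pp0:4 pp1:4
Op 4: write(P3, v0, 176). refcount(pp0)=4>1 -> COPY to pp2. 3 ppages; refcounts: pp0:3 pp1:4 pp2:1
Op 5: write(P1, v0, 110). refcount(pp0)=3>1 -> COPY to pp3. 4 ppages; refcounts: pp0:2 pp1:4 pp2:1 pp3:1
Op 6: write(P2, v0, 171). refcount(pp0)=2>1 -> COPY to pp4. 5 ppages; refcounts: pp0:1 pp1:4 pp2:1 pp3:1 pp4:1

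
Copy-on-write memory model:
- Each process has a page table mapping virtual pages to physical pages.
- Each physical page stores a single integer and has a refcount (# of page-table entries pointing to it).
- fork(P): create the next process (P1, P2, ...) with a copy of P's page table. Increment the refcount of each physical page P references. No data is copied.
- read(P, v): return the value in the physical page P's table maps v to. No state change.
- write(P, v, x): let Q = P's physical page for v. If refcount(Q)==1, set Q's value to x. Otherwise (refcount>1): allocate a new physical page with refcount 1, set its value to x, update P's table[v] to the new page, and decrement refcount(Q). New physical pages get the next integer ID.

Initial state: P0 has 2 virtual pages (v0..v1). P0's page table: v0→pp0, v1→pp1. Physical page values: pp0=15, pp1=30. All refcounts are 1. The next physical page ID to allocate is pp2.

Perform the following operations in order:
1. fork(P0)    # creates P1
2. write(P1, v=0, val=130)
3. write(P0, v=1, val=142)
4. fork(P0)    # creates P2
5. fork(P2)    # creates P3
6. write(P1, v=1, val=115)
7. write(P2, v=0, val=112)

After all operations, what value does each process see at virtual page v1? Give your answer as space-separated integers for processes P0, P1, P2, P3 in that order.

Op 1: fork(P0) -> P1. 2 ppages; refcounts: pp0:2 pp1:2
Op 2: write(P1, v0, 130). refcount(pp0)=2>1 -> COPY to pp2. 3 ppages; refcounts: pp0:1 pp1:2 pp2:1
Op 3: write(P0, v1, 142). refcount(pp1)=2>1 -> COPY to pp3. 4 ppages; refcounts: pp0:1 pp1:1 pp2:1 pp3:1
Op 4: fork(P0) -> P2. 4 ppages; refcounts: pp0:2 pp1:1 pp2:1 pp3:2
Op 5: fork(P2) -> P3. 4 ppages; refcounts: pp0:3 pp1:1 pp2:1 pp3:3
Op 6: write(P1, v1, 115). refcount(pp1)=1 -> write in place. 4 ppages; refcounts: pp0:3 pp1:1 pp2:1 pp3:3
Op 7: write(P2, v0, 112). refcount(pp0)=3>1 -> COPY to pp4. 5 ppages; refcounts: pp0:2 pp1:1 pp2:1 pp3:3 pp4:1
P0: v1 -> pp3 = 142
P1: v1 -> pp1 = 115
P2: v1 -> pp3 = 142
P3: v1 -> pp3 = 142

Answer: 142 115 142 142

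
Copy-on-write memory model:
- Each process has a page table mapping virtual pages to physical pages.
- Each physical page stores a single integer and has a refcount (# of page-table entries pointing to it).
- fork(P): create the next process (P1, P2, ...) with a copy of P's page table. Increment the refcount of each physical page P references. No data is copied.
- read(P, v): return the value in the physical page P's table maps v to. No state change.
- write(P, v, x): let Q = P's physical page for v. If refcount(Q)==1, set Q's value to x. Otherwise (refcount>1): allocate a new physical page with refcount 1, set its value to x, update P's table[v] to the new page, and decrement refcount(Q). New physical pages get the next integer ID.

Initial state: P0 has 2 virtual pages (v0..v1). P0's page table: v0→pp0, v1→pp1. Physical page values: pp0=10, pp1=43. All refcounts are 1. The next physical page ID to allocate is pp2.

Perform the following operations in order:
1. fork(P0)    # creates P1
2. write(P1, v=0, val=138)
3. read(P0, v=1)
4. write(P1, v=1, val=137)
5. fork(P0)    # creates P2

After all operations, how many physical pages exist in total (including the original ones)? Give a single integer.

Answer: 4

Derivation:
Op 1: fork(P0) -> P1. 2 ppages; refcounts: pp0:2 pp1:2
Op 2: write(P1, v0, 138). refcount(pp0)=2>1 -> COPY to pp2. 3 ppages; refcounts: pp0:1 pp1:2 pp2:1
Op 3: read(P0, v1) -> 43. No state change.
Op 4: write(P1, v1, 137). refcount(pp1)=2>1 -> COPY to pp3. 4 ppages; refcounts: pp0:1 pp1:1 pp2:1 pp3:1
Op 5: fork(P0) -> P2. 4 ppages; refcounts: pp0:2 pp1:2 pp2:1 pp3:1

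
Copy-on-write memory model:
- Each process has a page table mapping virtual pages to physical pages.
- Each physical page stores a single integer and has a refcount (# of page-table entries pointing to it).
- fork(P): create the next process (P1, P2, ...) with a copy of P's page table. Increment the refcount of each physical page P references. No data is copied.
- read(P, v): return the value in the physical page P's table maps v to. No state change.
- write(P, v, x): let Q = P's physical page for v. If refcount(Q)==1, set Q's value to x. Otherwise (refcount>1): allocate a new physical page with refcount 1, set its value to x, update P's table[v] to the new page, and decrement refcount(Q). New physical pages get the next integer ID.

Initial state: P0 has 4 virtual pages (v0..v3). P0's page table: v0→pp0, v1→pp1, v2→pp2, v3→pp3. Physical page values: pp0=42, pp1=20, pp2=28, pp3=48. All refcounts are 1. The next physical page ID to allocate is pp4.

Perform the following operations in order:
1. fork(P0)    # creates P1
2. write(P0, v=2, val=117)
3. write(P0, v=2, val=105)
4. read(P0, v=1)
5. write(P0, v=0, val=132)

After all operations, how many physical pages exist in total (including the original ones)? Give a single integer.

Answer: 6

Derivation:
Op 1: fork(P0) -> P1. 4 ppages; refcounts: pp0:2 pp1:2 pp2:2 pp3:2
Op 2: write(P0, v2, 117). refcount(pp2)=2>1 -> COPY to pp4. 5 ppages; refcounts: pp0:2 pp1:2 pp2:1 pp3:2 pp4:1
Op 3: write(P0, v2, 105). refcount(pp4)=1 -> write in place. 5 ppages; refcounts: pp0:2 pp1:2 pp2:1 pp3:2 pp4:1
Op 4: read(P0, v1) -> 20. No state change.
Op 5: write(P0, v0, 132). refcount(pp0)=2>1 -> COPY to pp5. 6 ppages; refcounts: pp0:1 pp1:2 pp2:1 pp3:2 pp4:1 pp5:1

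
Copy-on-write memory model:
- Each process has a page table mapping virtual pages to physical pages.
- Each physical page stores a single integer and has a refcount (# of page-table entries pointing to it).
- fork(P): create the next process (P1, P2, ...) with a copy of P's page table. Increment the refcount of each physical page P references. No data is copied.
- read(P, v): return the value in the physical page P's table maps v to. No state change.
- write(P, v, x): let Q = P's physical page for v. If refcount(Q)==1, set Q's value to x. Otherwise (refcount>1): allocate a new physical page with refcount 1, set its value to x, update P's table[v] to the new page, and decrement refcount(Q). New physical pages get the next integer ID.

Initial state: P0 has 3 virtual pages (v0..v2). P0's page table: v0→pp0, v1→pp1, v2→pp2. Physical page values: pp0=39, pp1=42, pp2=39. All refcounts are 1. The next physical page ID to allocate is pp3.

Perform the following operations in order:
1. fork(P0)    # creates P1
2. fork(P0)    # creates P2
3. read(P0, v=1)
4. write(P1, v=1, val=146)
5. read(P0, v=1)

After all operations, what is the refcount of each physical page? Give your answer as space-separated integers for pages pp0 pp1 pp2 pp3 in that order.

Op 1: fork(P0) -> P1. 3 ppages; refcounts: pp0:2 pp1:2 pp2:2
Op 2: fork(P0) -> P2. 3 ppages; refcounts: pp0:3 pp1:3 pp2:3
Op 3: read(P0, v1) -> 42. No state change.
Op 4: write(P1, v1, 146). refcount(pp1)=3>1 -> COPY to pp3. 4 ppages; refcounts: pp0:3 pp1:2 pp2:3 pp3:1
Op 5: read(P0, v1) -> 42. No state change.

Answer: 3 2 3 1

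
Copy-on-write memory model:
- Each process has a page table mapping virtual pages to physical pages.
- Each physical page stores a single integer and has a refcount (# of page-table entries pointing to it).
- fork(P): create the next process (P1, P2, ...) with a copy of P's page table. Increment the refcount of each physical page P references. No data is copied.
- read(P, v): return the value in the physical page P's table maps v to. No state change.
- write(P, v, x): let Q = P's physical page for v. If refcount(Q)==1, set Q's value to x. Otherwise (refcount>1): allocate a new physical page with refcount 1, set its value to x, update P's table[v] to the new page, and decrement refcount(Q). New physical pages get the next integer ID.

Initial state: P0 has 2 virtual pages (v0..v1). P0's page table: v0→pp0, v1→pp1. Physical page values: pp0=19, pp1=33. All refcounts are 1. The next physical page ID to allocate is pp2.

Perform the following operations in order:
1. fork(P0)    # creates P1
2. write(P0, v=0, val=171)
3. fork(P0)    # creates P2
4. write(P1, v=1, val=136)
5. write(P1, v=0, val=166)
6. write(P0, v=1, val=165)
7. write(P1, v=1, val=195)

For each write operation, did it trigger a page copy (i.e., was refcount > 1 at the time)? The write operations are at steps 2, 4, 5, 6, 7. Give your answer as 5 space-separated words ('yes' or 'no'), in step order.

Op 1: fork(P0) -> P1. 2 ppages; refcounts: pp0:2 pp1:2
Op 2: write(P0, v0, 171). refcount(pp0)=2>1 -> COPY to pp2. 3 ppages; refcounts: pp0:1 pp1:2 pp2:1
Op 3: fork(P0) -> P2. 3 ppages; refcounts: pp0:1 pp1:3 pp2:2
Op 4: write(P1, v1, 136). refcount(pp1)=3>1 -> COPY to pp3. 4 ppages; refcounts: pp0:1 pp1:2 pp2:2 pp3:1
Op 5: write(P1, v0, 166). refcount(pp0)=1 -> write in place. 4 ppages; refcounts: pp0:1 pp1:2 pp2:2 pp3:1
Op 6: write(P0, v1, 165). refcount(pp1)=2>1 -> COPY to pp4. 5 ppages; refcounts: pp0:1 pp1:1 pp2:2 pp3:1 pp4:1
Op 7: write(P1, v1, 195). refcount(pp3)=1 -> write in place. 5 ppages; refcounts: pp0:1 pp1:1 pp2:2 pp3:1 pp4:1

yes yes no yes no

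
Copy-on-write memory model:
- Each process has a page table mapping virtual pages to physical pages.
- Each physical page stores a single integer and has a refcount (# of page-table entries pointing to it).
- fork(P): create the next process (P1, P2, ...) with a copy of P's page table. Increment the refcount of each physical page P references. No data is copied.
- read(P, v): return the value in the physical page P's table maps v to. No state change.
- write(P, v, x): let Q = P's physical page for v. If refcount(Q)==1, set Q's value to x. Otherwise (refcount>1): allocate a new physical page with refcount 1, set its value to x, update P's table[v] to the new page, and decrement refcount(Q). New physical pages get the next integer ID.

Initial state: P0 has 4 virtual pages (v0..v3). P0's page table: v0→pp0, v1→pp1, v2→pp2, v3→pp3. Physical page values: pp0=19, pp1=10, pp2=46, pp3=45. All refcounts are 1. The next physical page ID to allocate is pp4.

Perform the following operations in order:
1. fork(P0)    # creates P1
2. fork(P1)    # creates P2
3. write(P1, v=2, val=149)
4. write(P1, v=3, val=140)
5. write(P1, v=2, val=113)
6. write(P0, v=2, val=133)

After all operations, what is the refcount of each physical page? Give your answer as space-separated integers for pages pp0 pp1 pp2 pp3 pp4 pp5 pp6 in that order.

Answer: 3 3 1 2 1 1 1

Derivation:
Op 1: fork(P0) -> P1. 4 ppages; refcounts: pp0:2 pp1:2 pp2:2 pp3:2
Op 2: fork(P1) -> P2. 4 ppages; refcounts: pp0:3 pp1:3 pp2:3 pp3:3
Op 3: write(P1, v2, 149). refcount(pp2)=3>1 -> COPY to pp4. 5 ppages; refcounts: pp0:3 pp1:3 pp2:2 pp3:3 pp4:1
Op 4: write(P1, v3, 140). refcount(pp3)=3>1 -> COPY to pp5. 6 ppages; refcounts: pp0:3 pp1:3 pp2:2 pp3:2 pp4:1 pp5:1
Op 5: write(P1, v2, 113). refcount(pp4)=1 -> write in place. 6 ppages; refcounts: pp0:3 pp1:3 pp2:2 pp3:2 pp4:1 pp5:1
Op 6: write(P0, v2, 133). refcount(pp2)=2>1 -> COPY to pp6. 7 ppages; refcounts: pp0:3 pp1:3 pp2:1 pp3:2 pp4:1 pp5:1 pp6:1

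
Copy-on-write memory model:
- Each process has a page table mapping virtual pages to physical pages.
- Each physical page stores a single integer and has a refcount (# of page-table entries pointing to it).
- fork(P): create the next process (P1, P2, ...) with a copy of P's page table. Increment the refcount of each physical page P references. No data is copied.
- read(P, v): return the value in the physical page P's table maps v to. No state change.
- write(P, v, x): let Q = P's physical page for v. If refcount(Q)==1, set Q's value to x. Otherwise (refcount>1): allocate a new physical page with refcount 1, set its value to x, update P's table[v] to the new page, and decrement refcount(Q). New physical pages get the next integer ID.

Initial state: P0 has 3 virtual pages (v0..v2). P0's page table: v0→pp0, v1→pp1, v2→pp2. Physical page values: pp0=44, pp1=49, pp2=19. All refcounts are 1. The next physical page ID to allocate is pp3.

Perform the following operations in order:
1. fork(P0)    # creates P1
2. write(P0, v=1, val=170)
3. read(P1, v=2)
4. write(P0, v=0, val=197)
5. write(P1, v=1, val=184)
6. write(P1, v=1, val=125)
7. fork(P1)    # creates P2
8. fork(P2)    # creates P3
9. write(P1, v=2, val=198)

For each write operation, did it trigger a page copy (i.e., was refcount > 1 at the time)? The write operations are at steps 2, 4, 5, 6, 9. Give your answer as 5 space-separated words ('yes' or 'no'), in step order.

Op 1: fork(P0) -> P1. 3 ppages; refcounts: pp0:2 pp1:2 pp2:2
Op 2: write(P0, v1, 170). refcount(pp1)=2>1 -> COPY to pp3. 4 ppages; refcounts: pp0:2 pp1:1 pp2:2 pp3:1
Op 3: read(P1, v2) -> 19. No state change.
Op 4: write(P0, v0, 197). refcount(pp0)=2>1 -> COPY to pp4. 5 ppages; refcounts: pp0:1 pp1:1 pp2:2 pp3:1 pp4:1
Op 5: write(P1, v1, 184). refcount(pp1)=1 -> write in place. 5 ppages; refcounts: pp0:1 pp1:1 pp2:2 pp3:1 pp4:1
Op 6: write(P1, v1, 125). refcount(pp1)=1 -> write in place. 5 ppages; refcounts: pp0:1 pp1:1 pp2:2 pp3:1 pp4:1
Op 7: fork(P1) -> P2. 5 ppages; refcounts: pp0:2 pp1:2 pp2:3 pp3:1 pp4:1
Op 8: fork(P2) -> P3. 5 ppages; refcounts: pp0:3 pp1:3 pp2:4 pp3:1 pp4:1
Op 9: write(P1, v2, 198). refcount(pp2)=4>1 -> COPY to pp5. 6 ppages; refcounts: pp0:3 pp1:3 pp2:3 pp3:1 pp4:1 pp5:1

yes yes no no yes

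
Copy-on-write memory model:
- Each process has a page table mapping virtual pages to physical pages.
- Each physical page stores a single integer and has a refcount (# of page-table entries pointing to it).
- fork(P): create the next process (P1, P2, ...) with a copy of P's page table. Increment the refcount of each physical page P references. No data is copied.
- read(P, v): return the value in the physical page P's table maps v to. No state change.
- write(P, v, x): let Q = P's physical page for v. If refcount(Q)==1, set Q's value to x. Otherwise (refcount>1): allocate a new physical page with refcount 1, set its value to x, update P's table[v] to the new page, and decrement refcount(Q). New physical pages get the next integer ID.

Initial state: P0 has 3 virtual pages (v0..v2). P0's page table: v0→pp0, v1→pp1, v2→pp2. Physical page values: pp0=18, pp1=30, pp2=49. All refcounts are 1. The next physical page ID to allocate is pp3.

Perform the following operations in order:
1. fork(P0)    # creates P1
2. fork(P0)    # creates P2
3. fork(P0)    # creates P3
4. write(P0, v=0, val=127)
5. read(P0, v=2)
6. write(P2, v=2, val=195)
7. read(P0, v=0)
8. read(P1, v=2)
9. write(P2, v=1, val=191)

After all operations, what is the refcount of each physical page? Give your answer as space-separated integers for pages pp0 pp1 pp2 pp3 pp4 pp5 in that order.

Answer: 3 3 3 1 1 1

Derivation:
Op 1: fork(P0) -> P1. 3 ppages; refcounts: pp0:2 pp1:2 pp2:2
Op 2: fork(P0) -> P2. 3 ppages; refcounts: pp0:3 pp1:3 pp2:3
Op 3: fork(P0) -> P3. 3 ppages; refcounts: pp0:4 pp1:4 pp2:4
Op 4: write(P0, v0, 127). refcount(pp0)=4>1 -> COPY to pp3. 4 ppages; refcounts: pp0:3 pp1:4 pp2:4 pp3:1
Op 5: read(P0, v2) -> 49. No state change.
Op 6: write(P2, v2, 195). refcount(pp2)=4>1 -> COPY to pp4. 5 ppages; refcounts: pp0:3 pp1:4 pp2:3 pp3:1 pp4:1
Op 7: read(P0, v0) -> 127. No state change.
Op 8: read(P1, v2) -> 49. No state change.
Op 9: write(P2, v1, 191). refcount(pp1)=4>1 -> COPY to pp5. 6 ppages; refcounts: pp0:3 pp1:3 pp2:3 pp3:1 pp4:1 pp5:1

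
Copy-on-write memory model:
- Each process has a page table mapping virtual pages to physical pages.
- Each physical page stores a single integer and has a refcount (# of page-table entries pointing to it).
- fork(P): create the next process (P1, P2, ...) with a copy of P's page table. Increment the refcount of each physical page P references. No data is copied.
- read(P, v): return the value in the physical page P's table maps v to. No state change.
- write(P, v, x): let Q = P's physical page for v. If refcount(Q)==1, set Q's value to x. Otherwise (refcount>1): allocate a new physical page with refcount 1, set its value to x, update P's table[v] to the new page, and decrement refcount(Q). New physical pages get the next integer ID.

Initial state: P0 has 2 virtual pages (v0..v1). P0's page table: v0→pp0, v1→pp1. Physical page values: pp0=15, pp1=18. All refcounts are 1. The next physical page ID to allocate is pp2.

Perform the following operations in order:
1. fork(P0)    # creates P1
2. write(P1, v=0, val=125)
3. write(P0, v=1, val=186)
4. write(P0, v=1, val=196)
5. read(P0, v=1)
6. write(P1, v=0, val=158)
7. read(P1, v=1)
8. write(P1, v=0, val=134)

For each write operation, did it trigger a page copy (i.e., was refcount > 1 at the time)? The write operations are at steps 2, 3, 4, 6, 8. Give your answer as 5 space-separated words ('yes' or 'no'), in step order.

Op 1: fork(P0) -> P1. 2 ppages; refcounts: pp0:2 pp1:2
Op 2: write(P1, v0, 125). refcount(pp0)=2>1 -> COPY to pp2. 3 ppages; refcounts: pp0:1 pp1:2 pp2:1
Op 3: write(P0, v1, 186). refcount(pp1)=2>1 -> COPY to pp3. 4 ppages; refcounts: pp0:1 pp1:1 pp2:1 pp3:1
Op 4: write(P0, v1, 196). refcount(pp3)=1 -> write in place. 4 ppages; refcounts: pp0:1 pp1:1 pp2:1 pp3:1
Op 5: read(P0, v1) -> 196. No state change.
Op 6: write(P1, v0, 158). refcount(pp2)=1 -> write in place. 4 ppages; refcounts: pp0:1 pp1:1 pp2:1 pp3:1
Op 7: read(P1, v1) -> 18. No state change.
Op 8: write(P1, v0, 134). refcount(pp2)=1 -> write in place. 4 ppages; refcounts: pp0:1 pp1:1 pp2:1 pp3:1

yes yes no no no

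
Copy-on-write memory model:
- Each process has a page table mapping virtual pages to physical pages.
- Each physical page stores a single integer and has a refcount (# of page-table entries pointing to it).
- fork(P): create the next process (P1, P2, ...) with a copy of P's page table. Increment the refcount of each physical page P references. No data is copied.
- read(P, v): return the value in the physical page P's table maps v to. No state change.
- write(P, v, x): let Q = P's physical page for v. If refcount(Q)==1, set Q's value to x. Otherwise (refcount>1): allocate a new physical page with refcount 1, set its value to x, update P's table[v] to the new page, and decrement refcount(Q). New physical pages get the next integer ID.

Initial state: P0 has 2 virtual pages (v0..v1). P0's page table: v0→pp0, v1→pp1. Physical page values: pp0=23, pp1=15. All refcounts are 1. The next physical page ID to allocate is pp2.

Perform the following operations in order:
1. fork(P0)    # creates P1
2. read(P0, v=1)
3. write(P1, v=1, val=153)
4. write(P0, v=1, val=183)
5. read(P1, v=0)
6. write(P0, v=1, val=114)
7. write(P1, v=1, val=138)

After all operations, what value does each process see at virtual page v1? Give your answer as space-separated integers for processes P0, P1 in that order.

Op 1: fork(P0) -> P1. 2 ppages; refcounts: pp0:2 pp1:2
Op 2: read(P0, v1) -> 15. No state change.
Op 3: write(P1, v1, 153). refcount(pp1)=2>1 -> COPY to pp2. 3 ppages; refcounts: pp0:2 pp1:1 pp2:1
Op 4: write(P0, v1, 183). refcount(pp1)=1 -> write in place. 3 ppages; refcounts: pp0:2 pp1:1 pp2:1
Op 5: read(P1, v0) -> 23. No state change.
Op 6: write(P0, v1, 114). refcount(pp1)=1 -> write in place. 3 ppages; refcounts: pp0:2 pp1:1 pp2:1
Op 7: write(P1, v1, 138). refcount(pp2)=1 -> write in place. 3 ppages; refcounts: pp0:2 pp1:1 pp2:1
P0: v1 -> pp1 = 114
P1: v1 -> pp2 = 138

Answer: 114 138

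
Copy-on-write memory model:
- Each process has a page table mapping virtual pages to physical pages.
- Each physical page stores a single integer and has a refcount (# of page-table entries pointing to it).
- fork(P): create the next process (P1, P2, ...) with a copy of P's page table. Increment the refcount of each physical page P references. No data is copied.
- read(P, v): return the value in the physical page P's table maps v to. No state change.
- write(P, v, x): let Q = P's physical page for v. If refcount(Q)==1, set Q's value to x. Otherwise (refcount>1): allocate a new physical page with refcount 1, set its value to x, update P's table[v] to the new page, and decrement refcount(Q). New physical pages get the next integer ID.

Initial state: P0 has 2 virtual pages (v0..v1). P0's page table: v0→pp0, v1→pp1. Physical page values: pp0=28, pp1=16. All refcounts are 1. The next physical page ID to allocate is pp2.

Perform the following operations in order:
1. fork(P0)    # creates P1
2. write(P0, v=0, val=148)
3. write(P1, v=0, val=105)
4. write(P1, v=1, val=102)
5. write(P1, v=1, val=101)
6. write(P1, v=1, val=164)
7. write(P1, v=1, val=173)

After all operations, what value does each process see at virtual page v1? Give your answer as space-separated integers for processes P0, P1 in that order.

Answer: 16 173

Derivation:
Op 1: fork(P0) -> P1. 2 ppages; refcounts: pp0:2 pp1:2
Op 2: write(P0, v0, 148). refcount(pp0)=2>1 -> COPY to pp2. 3 ppages; refcounts: pp0:1 pp1:2 pp2:1
Op 3: write(P1, v0, 105). refcount(pp0)=1 -> write in place. 3 ppages; refcounts: pp0:1 pp1:2 pp2:1
Op 4: write(P1, v1, 102). refcount(pp1)=2>1 -> COPY to pp3. 4 ppages; refcounts: pp0:1 pp1:1 pp2:1 pp3:1
Op 5: write(P1, v1, 101). refcount(pp3)=1 -> write in place. 4 ppages; refcounts: pp0:1 pp1:1 pp2:1 pp3:1
Op 6: write(P1, v1, 164). refcount(pp3)=1 -> write in place. 4 ppages; refcounts: pp0:1 pp1:1 pp2:1 pp3:1
Op 7: write(P1, v1, 173). refcount(pp3)=1 -> write in place. 4 ppages; refcounts: pp0:1 pp1:1 pp2:1 pp3:1
P0: v1 -> pp1 = 16
P1: v1 -> pp3 = 173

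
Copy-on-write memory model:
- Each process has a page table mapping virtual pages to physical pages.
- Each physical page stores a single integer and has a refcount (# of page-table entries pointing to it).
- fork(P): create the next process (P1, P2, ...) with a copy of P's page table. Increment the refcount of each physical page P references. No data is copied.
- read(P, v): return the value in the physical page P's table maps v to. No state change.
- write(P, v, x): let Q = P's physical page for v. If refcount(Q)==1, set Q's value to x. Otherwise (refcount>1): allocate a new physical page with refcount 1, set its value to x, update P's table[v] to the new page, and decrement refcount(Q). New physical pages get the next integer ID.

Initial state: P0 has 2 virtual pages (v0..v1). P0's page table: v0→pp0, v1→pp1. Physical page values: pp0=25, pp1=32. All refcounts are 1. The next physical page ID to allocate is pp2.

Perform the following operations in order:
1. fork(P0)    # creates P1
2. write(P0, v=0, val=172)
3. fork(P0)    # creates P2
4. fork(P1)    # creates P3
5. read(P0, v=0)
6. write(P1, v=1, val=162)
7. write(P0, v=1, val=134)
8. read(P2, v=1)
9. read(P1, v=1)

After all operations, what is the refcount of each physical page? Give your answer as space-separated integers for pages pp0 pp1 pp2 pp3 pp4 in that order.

Op 1: fork(P0) -> P1. 2 ppages; refcounts: pp0:2 pp1:2
Op 2: write(P0, v0, 172). refcount(pp0)=2>1 -> COPY to pp2. 3 ppages; refcounts: pp0:1 pp1:2 pp2:1
Op 3: fork(P0) -> P2. 3 ppages; refcounts: pp0:1 pp1:3 pp2:2
Op 4: fork(P1) -> P3. 3 ppages; refcounts: pp0:2 pp1:4 pp2:2
Op 5: read(P0, v0) -> 172. No state change.
Op 6: write(P1, v1, 162). refcount(pp1)=4>1 -> COPY to pp3. 4 ppages; refcounts: pp0:2 pp1:3 pp2:2 pp3:1
Op 7: write(P0, v1, 134). refcount(pp1)=3>1 -> COPY to pp4. 5 ppages; refcounts: pp0:2 pp1:2 pp2:2 pp3:1 pp4:1
Op 8: read(P2, v1) -> 32. No state change.
Op 9: read(P1, v1) -> 162. No state change.

Answer: 2 2 2 1 1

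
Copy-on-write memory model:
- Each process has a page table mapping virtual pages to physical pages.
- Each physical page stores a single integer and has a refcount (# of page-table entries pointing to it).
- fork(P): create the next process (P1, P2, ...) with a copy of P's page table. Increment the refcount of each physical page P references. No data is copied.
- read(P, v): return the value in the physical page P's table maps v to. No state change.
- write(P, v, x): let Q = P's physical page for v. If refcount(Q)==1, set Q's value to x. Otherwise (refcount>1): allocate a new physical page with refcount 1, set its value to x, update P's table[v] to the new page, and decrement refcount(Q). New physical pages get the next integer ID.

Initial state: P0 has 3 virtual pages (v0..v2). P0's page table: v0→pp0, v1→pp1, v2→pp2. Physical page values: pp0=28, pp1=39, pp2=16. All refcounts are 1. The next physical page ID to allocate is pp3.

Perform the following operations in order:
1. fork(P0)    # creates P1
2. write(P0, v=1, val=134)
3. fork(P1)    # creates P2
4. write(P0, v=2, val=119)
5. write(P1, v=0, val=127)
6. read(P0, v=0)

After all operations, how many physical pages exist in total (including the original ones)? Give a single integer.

Answer: 6

Derivation:
Op 1: fork(P0) -> P1. 3 ppages; refcounts: pp0:2 pp1:2 pp2:2
Op 2: write(P0, v1, 134). refcount(pp1)=2>1 -> COPY to pp3. 4 ppages; refcounts: pp0:2 pp1:1 pp2:2 pp3:1
Op 3: fork(P1) -> P2. 4 ppages; refcounts: pp0:3 pp1:2 pp2:3 pp3:1
Op 4: write(P0, v2, 119). refcount(pp2)=3>1 -> COPY to pp4. 5 ppages; refcounts: pp0:3 pp1:2 pp2:2 pp3:1 pp4:1
Op 5: write(P1, v0, 127). refcount(pp0)=3>1 -> COPY to pp5. 6 ppages; refcounts: pp0:2 pp1:2 pp2:2 pp3:1 pp4:1 pp5:1
Op 6: read(P0, v0) -> 28. No state change.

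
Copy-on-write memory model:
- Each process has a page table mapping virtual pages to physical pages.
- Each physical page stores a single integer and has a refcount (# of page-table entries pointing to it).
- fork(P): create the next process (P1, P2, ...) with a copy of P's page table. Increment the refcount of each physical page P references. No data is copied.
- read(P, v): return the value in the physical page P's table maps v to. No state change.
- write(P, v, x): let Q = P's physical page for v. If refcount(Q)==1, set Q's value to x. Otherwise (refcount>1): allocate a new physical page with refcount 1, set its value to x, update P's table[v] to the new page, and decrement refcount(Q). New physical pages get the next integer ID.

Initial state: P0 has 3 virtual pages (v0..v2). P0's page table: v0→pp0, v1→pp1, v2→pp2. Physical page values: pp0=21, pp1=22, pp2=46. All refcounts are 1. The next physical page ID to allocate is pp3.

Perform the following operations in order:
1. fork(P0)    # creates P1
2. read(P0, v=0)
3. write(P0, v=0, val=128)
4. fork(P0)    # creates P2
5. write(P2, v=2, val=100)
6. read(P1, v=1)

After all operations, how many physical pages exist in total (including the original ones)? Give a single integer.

Answer: 5

Derivation:
Op 1: fork(P0) -> P1. 3 ppages; refcounts: pp0:2 pp1:2 pp2:2
Op 2: read(P0, v0) -> 21. No state change.
Op 3: write(P0, v0, 128). refcount(pp0)=2>1 -> COPY to pp3. 4 ppages; refcounts: pp0:1 pp1:2 pp2:2 pp3:1
Op 4: fork(P0) -> P2. 4 ppages; refcounts: pp0:1 pp1:3 pp2:3 pp3:2
Op 5: write(P2, v2, 100). refcount(pp2)=3>1 -> COPY to pp4. 5 ppages; refcounts: pp0:1 pp1:3 pp2:2 pp3:2 pp4:1
Op 6: read(P1, v1) -> 22. No state change.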